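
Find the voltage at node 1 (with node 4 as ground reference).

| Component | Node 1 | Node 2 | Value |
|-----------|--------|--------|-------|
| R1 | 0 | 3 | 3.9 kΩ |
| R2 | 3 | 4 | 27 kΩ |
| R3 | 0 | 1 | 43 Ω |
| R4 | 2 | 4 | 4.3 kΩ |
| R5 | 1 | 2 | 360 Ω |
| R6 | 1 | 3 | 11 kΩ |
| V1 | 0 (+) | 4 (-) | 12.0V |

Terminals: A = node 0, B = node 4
Nodal analysis, taking node 4 as the 0 V reference.
Source V1 fixes V_0 = 12 V.
KCL at each unknown node (sum of currents leaving = 0; resistances in Ω):
  Node 1: (V_1 - 12)/43 + (V_1 - V_2)/360 + (V_1 - V_3)/11000 = 0
  Node 2: (V_2 - 0)/4300 + (V_2 - V_1)/360 = 0
  Node 3: (V_3 - 12)/3900 + (V_3 - 0)/27000 + (V_3 - V_1)/11000 = 0
Collecting terms (coefficients in siemens):
  0.02612·V_1 - 0.002778·V_2 - 0.00009091·V_3 = 0.2791
  0.00301·V_2 - 0.002778·V_1 = 0
  0.0003844·V_3 - 0.00009091·V_1 = 0.003077
Solving these 3 simultaneous equations (Gaussian elimination) gives:
  V_1 = 11.89 V, V_2 = 10.97 V, V_3 = 10.82 V
The requested potential is V_1 = 11.89 V.

Final answer: V_1 = 11.89 V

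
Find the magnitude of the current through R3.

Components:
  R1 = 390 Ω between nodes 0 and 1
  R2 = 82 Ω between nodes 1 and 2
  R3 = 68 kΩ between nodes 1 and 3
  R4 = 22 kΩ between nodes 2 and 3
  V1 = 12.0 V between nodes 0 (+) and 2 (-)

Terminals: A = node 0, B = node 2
Nodal analysis, taking node 2 as the 0 V reference.
Source V1 fixes V_0 = 12 V.
KCL at each unknown node (sum of currents leaving = 0; resistances in Ω):
  Node 1: (V_1 - 12)/390 + (V_1 - 0)/82 + (V_1 - V_3)/68000 = 0
  Node 3: (V_3 - V_1)/68000 + (V_3 - 0)/22000 = 0
Collecting terms (coefficients in siemens):
  0.01477·V_1 - 0.00001471·V_3 = 0.03077
  0.00006016·V_3 - 0.00001471·V_1 = 0
Determinant D = (0.01477)(0.00006016) - (-0.00001471)(-0.00001471) = 0.0000008886
V_1 = [(0.03077)(0.00006016) - (-0.00001471)(0)]/D = 2.083 V
V_3 = [(0.01477)(0) - (0.03077)(-0.00001471)]/D = 0.5092 V
I_R3 = (V_1 - V_3)/R3 = (2.083 - 0.5092)/68000 = 0.00002315 A
|I_R3| = 0.00002315 A

Final answer: |I_R3| = 2.315e-05 A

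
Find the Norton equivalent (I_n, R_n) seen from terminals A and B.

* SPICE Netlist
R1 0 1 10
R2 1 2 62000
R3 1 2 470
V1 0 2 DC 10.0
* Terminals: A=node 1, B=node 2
Find the Thévenin equivalent first; then I_n = V_th/R_th and R_n = R_th.
Step 1 — V_th is the open-circuit voltage V_A - V_B (nothing connected across the terminals).
Nodal analysis, taking node 2 as the 0 V reference.
Source V1 fixes V_0 = 10 V.
KCL at each unknown node (sum of currents leaving = 0; resistances in Ω):
  Node 1: (V_1 - 10)/10 + (V_1 - 0)/62000 + (V_1 - 0)/470 = 0
Collecting terms: 0.1021 × V_1 = 1  =>  V_1 = 9.79 V
V_th = V_1 - V_2 = 9.79 - 0 = 9.79 V
Step 2 — R_th: zero the source — replace V1 by a short circuit (node 2 merges into node 0) — and find the resistance seen between A (node 1) and B (node 0).
Reduce the network between node 1 (A) and node 0 (B) by series/parallel combination:
  Rp1 = R1 ‖ R2 ‖ R3 (parallel, all between nodes 0 and 1) = 1/(1/10 + 1/62000 + 1/470) = 9.79 Ω
R_th = 9.79 Ω
I_n = V_th/R_th = 9.79/9.79 = 1 A, and R_n = R_th = 9.79 Ω

Final answer: I_n = 1 A, R_n = 9.79 Ω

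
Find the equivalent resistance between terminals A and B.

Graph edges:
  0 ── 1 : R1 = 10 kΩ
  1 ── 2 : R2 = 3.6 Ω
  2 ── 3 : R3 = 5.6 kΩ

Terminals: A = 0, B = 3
Reduce the network between node 0 (A) and node 3 (B) by series/parallel combination:
  Rs1 = R1 + R2 (series, joined only at node 1) = 10000 + 3.6 = 10000 Ω
  Rs2 = R3 + Rs1 (series, joined only at node 2) = 5600 + 10000 = 15600 Ω
R_eq = 15.6 kΩ

Final answer: 15.6 kΩ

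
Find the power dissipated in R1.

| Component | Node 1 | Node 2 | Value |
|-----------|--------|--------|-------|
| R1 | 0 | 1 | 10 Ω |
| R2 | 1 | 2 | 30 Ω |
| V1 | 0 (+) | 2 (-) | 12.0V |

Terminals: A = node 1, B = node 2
Nodal analysis, taking node 2 as the 0 V reference.
Source V1 fixes V_0 = 12 V.
KCL at each unknown node (sum of currents leaving = 0; resistances in Ω):
  Node 1: (V_1 - 12)/10 + (V_1 - 0)/30 = 0
Collecting terms: 0.1333 × V_1 = 1.2  =>  V_1 = 9 V
I_R1 = (V_0 - V_1)/R1 = (12 - 9)/10 = 0.3 A
P_R1 = I_R1² × R1 = (0.3)² × 10 = 0.9 W

Final answer: 0.9 W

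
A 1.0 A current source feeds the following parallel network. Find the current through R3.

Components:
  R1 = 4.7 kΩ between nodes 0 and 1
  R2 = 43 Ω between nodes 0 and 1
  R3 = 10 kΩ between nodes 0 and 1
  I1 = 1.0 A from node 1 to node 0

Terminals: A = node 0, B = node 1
All resistors sit directly between nodes 0 and 1, so they are in parallel and share one voltage V; the full source current 1 A splits among them.
1/R_par = 1/4700 + 1/43 + 1/10000 = 0.02357 S  =>  R_par = 42.43 Ω
V = I × R_par = 1 × 42.43 = 42.43 V
I_R3 = V/R3 = 42.43/10000 = 0.004243 A

Final answer: 0.004243 A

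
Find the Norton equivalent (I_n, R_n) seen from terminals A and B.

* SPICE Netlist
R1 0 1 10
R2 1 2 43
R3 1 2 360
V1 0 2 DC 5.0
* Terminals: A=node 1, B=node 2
Find the Thévenin equivalent first; then I_n = V_th/R_th and R_n = R_th.
Step 1 — V_th is the open-circuit voltage V_A - V_B (nothing connected across the terminals).
Nodal analysis, taking node 2 as the 0 V reference.
Source V1 fixes V_0 = 5 V.
KCL at each unknown node (sum of currents leaving = 0; resistances in Ω):
  Node 1: (V_1 - 5)/10 + (V_1 - 0)/43 + (V_1 - 0)/360 = 0
Collecting terms: 0.126 × V_1 = 0.5  =>  V_1 = 3.967 V
V_th = V_1 - V_2 = 3.967 - 0 = 3.967 V
Step 2 — R_th: zero the source — replace V1 by a short circuit (node 2 merges into node 0) — and find the resistance seen between A (node 1) and B (node 0).
Reduce the network between node 1 (A) and node 0 (B) by series/parallel combination:
  Rp1 = R1 ‖ R2 ‖ R3 (parallel, all between nodes 0 and 1) = 1/(1/10 + 1/43 + 1/360) = 7.934 Ω
R_th = 7.934 Ω
I_n = V_th/R_th = 3.967/7.934 = 0.5 A, and R_n = R_th = 7.934 Ω

Final answer: I_n = 0.5 A, R_n = 7.934 Ω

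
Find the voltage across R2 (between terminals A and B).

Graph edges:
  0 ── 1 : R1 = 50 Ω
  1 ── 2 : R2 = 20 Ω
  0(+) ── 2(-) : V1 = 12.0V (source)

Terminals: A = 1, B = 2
R1 and R2 are in series across V1 (node 0 → node 1 → node 2), and the output A–B is taken across R2, so this is a voltage divider.
Series current: I = V1/(R1 + R2) = 12/(50 + 20) = 12/70 = 0.1714 A
V_R2 = I × R2 = V1 × R2/(R1 + R2) = 12 × 20/70 = 3.429 V

Final answer: 3.429 V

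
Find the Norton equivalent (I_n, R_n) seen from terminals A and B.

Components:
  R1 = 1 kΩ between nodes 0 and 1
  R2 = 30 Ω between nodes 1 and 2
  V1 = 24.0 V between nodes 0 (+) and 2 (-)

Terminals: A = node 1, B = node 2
Find the Thévenin equivalent first; then I_n = V_th/R_th and R_n = R_th.
Step 1 — V_th is the open-circuit voltage V_A - V_B (nothing connected across the terminals).
Nodal analysis, taking node 2 as the 0 V reference.
Source V1 fixes V_0 = 24 V.
KCL at each unknown node (sum of currents leaving = 0; resistances in Ω):
  Node 1: (V_1 - 24)/1000 + (V_1 - 0)/30 = 0
Collecting terms: 0.03433 × V_1 = 0.024  =>  V_1 = 0.699 V
V_th = V_1 - V_2 = 0.699 - 0 = 0.699 V
Step 2 — R_th: zero the source — replace V1 by a short circuit (node 2 merges into node 0) — and find the resistance seen between A (node 1) and B (node 0).
Reduce the network between node 1 (A) and node 0 (B) by series/parallel combination:
  Rp1 = R1 ‖ R2 (parallel, both between nodes 0 and 1) = 1/(1/1000 + 1/30) = 29.13 Ω
R_th = 29.13 Ω
I_n = V_th/R_th = 0.699/29.13 = 0.024 A, and R_n = R_th = 29.13 Ω

Final answer: I_n = 0.024 A, R_n = 29.13 Ω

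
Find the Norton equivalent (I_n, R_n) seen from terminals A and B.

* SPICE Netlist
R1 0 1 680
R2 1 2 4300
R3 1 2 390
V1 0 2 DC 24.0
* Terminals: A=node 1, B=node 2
Find the Thévenin equivalent first; then I_n = V_th/R_th and R_n = R_th.
Step 1 — V_th is the open-circuit voltage V_A - V_B (nothing connected across the terminals).
Nodal analysis, taking node 2 as the 0 V reference.
Source V1 fixes V_0 = 24 V.
KCL at each unknown node (sum of currents leaving = 0; resistances in Ω):
  Node 1: (V_1 - 24)/680 + (V_1 - 0)/4300 + (V_1 - 0)/390 = 0
Collecting terms: 0.004267 × V_1 = 0.03529  =>  V_1 = 8.271 V
V_th = V_1 - V_2 = 8.271 - 0 = 8.271 V
Step 2 — R_th: zero the source — replace V1 by a short circuit (node 2 merges into node 0) — and find the resistance seen between A (node 1) and B (node 0).
Reduce the network between node 1 (A) and node 0 (B) by series/parallel combination:
  Rp1 = R1 ‖ R2 ‖ R3 (parallel, all between nodes 0 and 1) = 1/(1/680 + 1/4300 + 1/390) = 234.3 Ω
R_th = 234.3 Ω
I_n = V_th/R_th = 8.271/234.3 = 0.03529 A, and R_n = R_th = 234.3 Ω

Final answer: I_n = 0.03529 A, R_n = 234.3 Ω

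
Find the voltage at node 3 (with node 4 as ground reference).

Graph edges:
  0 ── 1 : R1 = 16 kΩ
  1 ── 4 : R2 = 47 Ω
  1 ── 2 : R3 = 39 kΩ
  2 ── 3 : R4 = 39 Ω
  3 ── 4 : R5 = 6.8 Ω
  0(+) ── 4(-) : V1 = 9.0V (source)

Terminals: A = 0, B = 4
Nodal analysis, taking node 4 as the 0 V reference.
Source V1 fixes V_0 = 9 V.
KCL at each unknown node (sum of currents leaving = 0; resistances in Ω):
  Node 1: (V_1 - 9)/16000 + (V_1 - 0)/47 + (V_1 - V_2)/39000 = 0
  Node 2: (V_2 - V_1)/39000 + (V_2 - V_3)/39 = 0
  Node 3: (V_3 - V_2)/39 + (V_3 - 0)/6.8 = 0
Collecting terms (coefficients in siemens):
  0.02136·V_1 - 0.00002564·V_2 = 0.0005625
  0.02567·V_2 - 0.00002564·V_1 - 0.02564·V_3 = 0
  0.1727·V_3 - 0.02564·V_2 = 0
Solving these 3 simultaneous equations (Gaussian elimination) gives:
  V_1 = 0.02633 V, V_2 = 0.00003088 V, V_3 = 0.000004585 V
The requested potential is V_3 = 0.000004585 V.

Final answer: V_3 = 4.585e-06 V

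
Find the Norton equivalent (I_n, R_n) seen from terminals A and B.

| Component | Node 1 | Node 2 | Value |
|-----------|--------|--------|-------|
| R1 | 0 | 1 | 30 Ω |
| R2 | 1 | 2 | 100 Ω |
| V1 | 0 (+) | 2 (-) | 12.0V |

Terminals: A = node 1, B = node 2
Find the Thévenin equivalent first; then I_n = V_th/R_th and R_n = R_th.
Step 1 — V_th is the open-circuit voltage V_A - V_B (nothing connected across the terminals).
Nodal analysis, taking node 2 as the 0 V reference.
Source V1 fixes V_0 = 12 V.
KCL at each unknown node (sum of currents leaving = 0; resistances in Ω):
  Node 1: (V_1 - 12)/30 + (V_1 - 0)/100 = 0
Collecting terms: 0.04333 × V_1 = 0.4  =>  V_1 = 9.231 V
V_th = V_1 - V_2 = 9.231 - 0 = 9.231 V
Step 2 — R_th: zero the source — replace V1 by a short circuit (node 2 merges into node 0) — and find the resistance seen between A (node 1) and B (node 0).
Reduce the network between node 1 (A) and node 0 (B) by series/parallel combination:
  Rp1 = R1 ‖ R2 (parallel, both between nodes 0 and 1) = 1/(1/30 + 1/100) = 23.08 Ω
R_th = 23.08 Ω
I_n = V_th/R_th = 9.231/23.08 = 0.4 A, and R_n = R_th = 23.08 Ω

Final answer: I_n = 0.4 A, R_n = 23.08 Ω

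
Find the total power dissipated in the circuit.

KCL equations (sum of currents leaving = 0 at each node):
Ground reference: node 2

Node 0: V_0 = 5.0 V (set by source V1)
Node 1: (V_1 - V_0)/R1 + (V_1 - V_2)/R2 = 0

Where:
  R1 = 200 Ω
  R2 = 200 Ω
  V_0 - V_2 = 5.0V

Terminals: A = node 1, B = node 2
Nodal analysis, taking node 2 as the 0 V reference.
Source V1 fixes V_0 = 5 V.
KCL at each unknown node (sum of currents leaving = 0; resistances in Ω):
  Node 1: (V_1 - 5)/200 + (V_1 - 0)/200 = 0
Collecting terms: 0.01 × V_1 = 0.025  =>  V_1 = 2.5 V
Power in each resistor, P = (ΔV)²/R:
  P_R1 = (5 - 2.5)²/200 = 0.03125 W
  P_R2 = (2.5 - 0)²/200 = 0.03125 W
P_total = P_R1 + P_R2 = 0.0625 W

Final answer: 0.0625 W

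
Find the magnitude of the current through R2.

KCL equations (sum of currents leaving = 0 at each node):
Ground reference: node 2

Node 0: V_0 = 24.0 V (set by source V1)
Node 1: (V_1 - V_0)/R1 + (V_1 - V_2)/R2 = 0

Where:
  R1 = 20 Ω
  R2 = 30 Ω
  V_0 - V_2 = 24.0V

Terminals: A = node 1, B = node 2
Nodal analysis, taking node 2 as the 0 V reference.
Source V1 fixes V_0 = 24 V.
KCL at each unknown node (sum of currents leaving = 0; resistances in Ω):
  Node 1: (V_1 - 24)/20 + (V_1 - 0)/30 = 0
Collecting terms: 0.08333 × V_1 = 1.2  =>  V_1 = 14.4 V
I_R2 = (V_1 - V_2)/R2 = (14.4 - 0)/30 = 0.48 A
|I_R2| = 0.48 A

Final answer: |I_R2| = 0.48 A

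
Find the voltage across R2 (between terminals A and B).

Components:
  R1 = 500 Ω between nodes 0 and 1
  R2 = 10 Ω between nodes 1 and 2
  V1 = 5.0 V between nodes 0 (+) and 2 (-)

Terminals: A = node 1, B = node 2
R1 and R2 are in series across V1 (node 0 → node 1 → node 2), and the output A–B is taken across R2, so this is a voltage divider.
Series current: I = V1/(R1 + R2) = 5/(500 + 10) = 5/510 = 0.009804 A
V_R2 = I × R2 = V1 × R2/(R1 + R2) = 5 × 10/510 = 0.09804 V

Final answer: 0.09804 V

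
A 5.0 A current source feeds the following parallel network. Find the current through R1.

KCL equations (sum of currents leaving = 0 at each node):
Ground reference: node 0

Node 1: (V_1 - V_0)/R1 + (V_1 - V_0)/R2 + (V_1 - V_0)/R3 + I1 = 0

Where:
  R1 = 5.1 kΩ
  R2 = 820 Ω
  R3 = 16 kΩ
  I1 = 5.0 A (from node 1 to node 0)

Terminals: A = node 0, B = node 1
All resistors sit directly between nodes 0 and 1, so they are in parallel and share one voltage V; the full source current 5 A splits among them.
1/R_par = 1/5100 + 1/820 + 1/16000 = 0.001478 S  =>  R_par = 676.5 Ω
V = I × R_par = 5 × 676.5 = 3383 V
I_R1 = V/R1 = 3383/5100 = 0.6633 A

Final answer: 0.6633 A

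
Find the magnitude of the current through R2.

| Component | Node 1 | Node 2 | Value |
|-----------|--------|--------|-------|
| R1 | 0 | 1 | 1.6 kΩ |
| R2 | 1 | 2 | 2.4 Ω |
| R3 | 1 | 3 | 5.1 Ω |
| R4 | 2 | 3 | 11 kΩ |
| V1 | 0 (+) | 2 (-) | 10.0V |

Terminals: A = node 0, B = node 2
Nodal analysis, taking node 2 as the 0 V reference.
Source V1 fixes V_0 = 10 V.
KCL at each unknown node (sum of currents leaving = 0; resistances in Ω):
  Node 1: (V_1 - 10)/1600 + (V_1 - 0)/2.4 + (V_1 - V_3)/5.1 = 0
  Node 3: (V_3 - V_1)/5.1 + (V_3 - 0)/11000 = 0
Collecting terms (coefficients in siemens):
  0.6134·V_1 - 0.1961·V_3 = 0.00625
  0.1962·V_3 - 0.1961·V_1 = 0
Determinant D = (0.6134)(0.1962) - (-0.1961)(-0.1961) = 0.08188
V_1 = [(0.00625)(0.1962) - (-0.1961)(0)]/D = 0.01497 V
V_3 = [(0.6134)(0) - (0.00625)(-0.1961)]/D = 0.01497 V
I_R2 = (V_1 - V_2)/R2 = (0.01497 - 0)/2.4 = 0.006239 A
|I_R2| = 0.006239 A

Final answer: |I_R2| = 0.006239 A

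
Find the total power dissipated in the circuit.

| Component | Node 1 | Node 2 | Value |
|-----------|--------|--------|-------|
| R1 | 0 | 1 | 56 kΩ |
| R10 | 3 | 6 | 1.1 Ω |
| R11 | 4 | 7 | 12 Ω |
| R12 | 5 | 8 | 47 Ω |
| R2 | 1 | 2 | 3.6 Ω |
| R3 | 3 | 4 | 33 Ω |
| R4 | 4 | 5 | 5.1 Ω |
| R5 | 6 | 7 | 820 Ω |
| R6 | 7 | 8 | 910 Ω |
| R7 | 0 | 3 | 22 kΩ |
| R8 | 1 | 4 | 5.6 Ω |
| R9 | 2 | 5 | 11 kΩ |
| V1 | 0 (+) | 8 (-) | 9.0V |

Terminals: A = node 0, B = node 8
Nodal analysis, taking node 8 as the 0 V reference.
Source V1 fixes V_0 = 9 V.
KCL at each unknown node (sum of currents leaving = 0; resistances in Ω):
  Node 1: (V_1 - 9)/56000 + (V_1 - V_2)/3.6 + (V_1 - V_4)/5.6 = 0
  Node 2: (V_2 - V_1)/3.6 + (V_2 - V_5)/11000 = 0
  Node 3: (V_3 - V_4)/33 + (V_3 - 9)/22000 + (V_3 - V_6)/1.1 = 0
  Node 4: (V_4 - V_3)/33 + (V_4 - V_5)/5.1 + (V_4 - V_1)/5.6 + (V_4 - V_7)/12 = 0
  Node 5: (V_5 - V_4)/5.1 + (V_5 - V_2)/11000 + (V_5 - 0)/47 = 0
  Node 6: (V_6 - V_7)/820 + (V_6 - V_3)/1.1 = 0
  Node 7: (V_7 - V_6)/820 + (V_7 - 0)/910 + (V_7 - V_4)/12 = 0
Collecting terms (coefficients in siemens):
  0.4564·V_1 - 0.2778·V_2 - 0.1786·V_4 = 0.0001607
  0.2779·V_2 - 0.2778·V_1 - 0.00009091·V_5 = 0
  0.9394·V_3 - 0.0303·V_4 - 0.9091·V_6 = 0.0004091
  0.4883·V_4 - 0.1786·V_1 - 0.0303·V_3 - 0.1961·V_5 - 0.08333·V_7 = 0
  0.2174·V_5 - 0.00009091·V_2 - 0.1961·V_4 = 0
  0.9103·V_6 - 0.9091·V_3 - 0.00122·V_7 = 0
  0.08565·V_7 - 0.08333·V_4 - 0.00122·V_6 = 0
Solving these 7 simultaneous equations (Gaussian elimination) gives:
  V_1 = 0.02887 V, V_2 = 0.02886 V, V_3 = 0.04088 V, V_4 = 0.02797 V
  V_5 = 0.02523 V, V_6 = 0.04087 V, V_7 = 0.02779 V
Power in each resistor, P = (ΔV)²/R:
  P_R1 = (9 - 0.02887)²/56000 = 0.001437 W
  P_R2 = (0.02887 - 0.02886)²/3.6 = 0.0000000000003922 W
  P_R3 = (0.04088 - 0.02797)²/33 = 0.000005053 W
  P_R4 = (0.02797 - 0.02523)²/5.1 = 0.000001468 W
  P_R5 = (0.04087 - 0.02779)²/820 = 0.0000002083 W
  P_R6 = (0.02779 - 0)²/910 = 0.000000849 W
  P_R7 = (9 - 0.04088)²/22000 = 0.003648 W
  P_R8 = (0.02887 - 0.02797)²/5.6 = 0.0000001431 W
  P_R9 = (0.02886 - 0.02523)²/11000 = 0.000000001198 W
  P_R10 = (0.04088 - 0.04087)²/1.1 = 0.0000000002795 W
  P_R11 = (0.02797 - 0.02779)²/12 = 0.000000002559 W
  P_R12 = (0.02523 - 0)²/47 = 0.00001355 W
P_total = P_R1 + P_R2 + P_R3 + P_R4 + P_R5 + P_R6 + P_R7 + P_R8 + P_R9 + P_R10 + P_R11 + P_R12 = 0.005107 W

Final answer: 0.005107 W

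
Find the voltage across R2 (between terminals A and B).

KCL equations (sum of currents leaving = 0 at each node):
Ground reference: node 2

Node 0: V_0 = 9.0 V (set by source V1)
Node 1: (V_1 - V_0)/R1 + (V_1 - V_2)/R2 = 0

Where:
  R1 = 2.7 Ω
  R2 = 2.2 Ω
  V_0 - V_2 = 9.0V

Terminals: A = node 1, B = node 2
R1 and R2 are in series across V1 (node 0 → node 1 → node 2), and the output A–B is taken across R2, so this is a voltage divider.
Series current: I = V1/(R1 + R2) = 9/(2.7 + 2.2) = 9/4.9 = 1.837 A
V_R2 = I × R2 = V1 × R2/(R1 + R2) = 9 × 2.2/4.9 = 4.041 V

Final answer: 4.041 V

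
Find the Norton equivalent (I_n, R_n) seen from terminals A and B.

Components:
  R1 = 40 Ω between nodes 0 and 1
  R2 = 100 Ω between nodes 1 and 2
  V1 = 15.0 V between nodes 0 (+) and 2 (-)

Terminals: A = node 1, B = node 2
Find the Thévenin equivalent first; then I_n = V_th/R_th and R_n = R_th.
Step 1 — V_th is the open-circuit voltage V_A - V_B (nothing connected across the terminals).
Nodal analysis, taking node 2 as the 0 V reference.
Source V1 fixes V_0 = 15 V.
KCL at each unknown node (sum of currents leaving = 0; resistances in Ω):
  Node 1: (V_1 - 15)/40 + (V_1 - 0)/100 = 0
Collecting terms: 0.035 × V_1 = 0.375  =>  V_1 = 10.71 V
V_th = V_1 - V_2 = 10.71 - 0 = 10.71 V
Step 2 — R_th: zero the source — replace V1 by a short circuit (node 2 merges into node 0) — and find the resistance seen between A (node 1) and B (node 0).
Reduce the network between node 1 (A) and node 0 (B) by series/parallel combination:
  Rp1 = R1 ‖ R2 (parallel, both between nodes 0 and 1) = 1/(1/40 + 1/100) = 28.57 Ω
R_th = 28.57 Ω
I_n = V_th/R_th = 10.71/28.57 = 0.375 A, and R_n = R_th = 28.57 Ω

Final answer: I_n = 0.375 A, R_n = 28.57 Ω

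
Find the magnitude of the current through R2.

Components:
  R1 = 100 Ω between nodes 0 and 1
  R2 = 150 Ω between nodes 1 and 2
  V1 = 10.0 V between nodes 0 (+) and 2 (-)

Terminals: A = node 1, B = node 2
Nodal analysis, taking node 2 as the 0 V reference.
Source V1 fixes V_0 = 10 V.
KCL at each unknown node (sum of currents leaving = 0; resistances in Ω):
  Node 1: (V_1 - 10)/100 + (V_1 - 0)/150 = 0
Collecting terms: 0.01667 × V_1 = 0.1  =>  V_1 = 6 V
I_R2 = (V_1 - V_2)/R2 = (6 - 0)/150 = 0.04 A
|I_R2| = 0.04 A

Final answer: |I_R2| = 0.04 A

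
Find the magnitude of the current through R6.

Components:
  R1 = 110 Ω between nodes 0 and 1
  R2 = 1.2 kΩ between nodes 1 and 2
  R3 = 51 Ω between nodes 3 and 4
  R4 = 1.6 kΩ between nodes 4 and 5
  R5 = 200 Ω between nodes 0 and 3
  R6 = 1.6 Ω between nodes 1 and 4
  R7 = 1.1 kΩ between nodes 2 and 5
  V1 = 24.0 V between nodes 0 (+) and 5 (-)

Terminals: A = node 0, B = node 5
Nodal analysis, taking node 5 as the 0 V reference.
Source V1 fixes V_0 = 24 V.
KCL at each unknown node (sum of currents leaving = 0; resistances in Ω):
  Node 1: (V_1 - 24)/110 + (V_1 - V_2)/1200 + (V_1 - V_4)/1.6 = 0
  Node 2: (V_2 - V_1)/1200 + (V_2 - 0)/1100 = 0
  Node 3: (V_3 - V_4)/51 + (V_3 - 24)/200 = 0
  Node 4: (V_4 - V_3)/51 + (V_4 - 0)/1600 + (V_4 - V_1)/1.6 = 0
Collecting terms (coefficients in siemens):
  0.6349·V_1 - 0.0008333·V_2 - 0.625·V_4 = 0.2182
  0.001742·V_2 - 0.0008333·V_1 = 0
  0.02461·V_3 - 0.01961·V_4 = 0.12
  0.6452·V_4 - 0.625·V_1 - 0.01961·V_3 = 0
Solving these 4 simultaneous equations (Gaussian elimination) gives:
  V_1 = 22.2 V, V_2 = 10.62 V, V_3 = 22.56 V, V_4 = 22.19 V
I_R6 = (V_1 - V_4)/R6 = (22.2 - 22.19)/1.6 = 0.006673 A
|I_R6| = 0.006673 A

Final answer: |I_R6| = 0.006673 A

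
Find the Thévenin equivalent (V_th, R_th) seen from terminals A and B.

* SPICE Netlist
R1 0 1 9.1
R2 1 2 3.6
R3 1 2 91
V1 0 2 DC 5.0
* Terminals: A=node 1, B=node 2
Step 1 — V_th is the open-circuit voltage V_A - V_B (nothing connected across the terminals).
Nodal analysis, taking node 2 as the 0 V reference.
Source V1 fixes V_0 = 5 V.
KCL at each unknown node (sum of currents leaving = 0; resistances in Ω):
  Node 1: (V_1 - 5)/9.1 + (V_1 - 0)/3.6 + (V_1 - 0)/91 = 0
Collecting terms: 0.3987 × V_1 = 0.5495  =>  V_1 = 1.378 V
V_th = V_1 - V_2 = 1.378 - 0 = 1.378 V
Step 2 — R_th: zero the source — replace V1 by a short circuit (node 2 merges into node 0) — and find the resistance seen between A (node 1) and B (node 0).
Reduce the network between node 1 (A) and node 0 (B) by series/parallel combination:
  Rp1 = R1 ‖ R2 ‖ R3 (parallel, all between nodes 0 and 1) = 1/(1/9.1 + 1/3.6 + 1/91) = 2.508 Ω
R_th = 2.508 Ω

Final answer: V_th = 1.378 V, R_th = 2.508 Ω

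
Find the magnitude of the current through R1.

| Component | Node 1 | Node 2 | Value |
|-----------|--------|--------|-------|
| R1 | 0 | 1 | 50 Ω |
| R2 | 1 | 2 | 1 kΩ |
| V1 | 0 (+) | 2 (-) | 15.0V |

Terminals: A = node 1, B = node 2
Nodal analysis, taking node 2 as the 0 V reference.
Source V1 fixes V_0 = 15 V.
KCL at each unknown node (sum of currents leaving = 0; resistances in Ω):
  Node 1: (V_1 - 15)/50 + (V_1 - 0)/1000 = 0
Collecting terms: 0.021 × V_1 = 0.3  =>  V_1 = 14.29 V
I_R1 = (V_0 - V_1)/R1 = (15 - 14.29)/50 = 0.01429 A
|I_R1| = 0.01429 A

Final answer: |I_R1| = 0.01429 A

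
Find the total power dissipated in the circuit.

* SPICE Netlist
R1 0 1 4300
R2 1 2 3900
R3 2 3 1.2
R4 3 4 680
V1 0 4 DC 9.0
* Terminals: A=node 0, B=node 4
Nodal analysis, taking node 4 as the 0 V reference.
Source V1 fixes V_0 = 9 V.
KCL at each unknown node (sum of currents leaving = 0; resistances in Ω):
  Node 1: (V_1 - 9)/4300 + (V_1 - V_2)/3900 = 0
  Node 2: (V_2 - V_1)/3900 + (V_2 - V_3)/1.2 = 0
  Node 3: (V_3 - V_2)/1.2 + (V_3 - 0)/680 = 0
Collecting terms (coefficients in siemens):
  0.000489·V_1 - 0.0002564·V_2 = 0.002093
  0.8336·V_2 - 0.0002564·V_1 - 0.8333·V_3 = 0
  0.8348·V_3 - 0.8333·V_2 = 0
Solving these 3 simultaneous equations (Gaussian elimination) gives:
  V_1 = 4.642 V, V_2 = 0.6903 V, V_3 = 0.6891 V
Power in each resistor, P = (ΔV)²/R:
  P_R1 = (9 - 4.642)²/4300 = 0.004416 W
  P_R2 = (4.642 - 0.6903)²/3900 = 0.004005 W
  P_R3 = (0.6903 - 0.6891)²/1.2 = 0.000001232 W
  P_R4 = (0.6891 - 0)²/680 = 0.0006983 W
P_total = P_R1 + P_R2 + P_R3 + P_R4 = 0.00912 W

Final answer: 0.00912 W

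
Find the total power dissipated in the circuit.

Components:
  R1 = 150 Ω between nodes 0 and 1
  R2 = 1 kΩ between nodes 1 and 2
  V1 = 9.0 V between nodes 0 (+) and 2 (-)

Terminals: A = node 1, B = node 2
Nodal analysis, taking node 2 as the 0 V reference.
Source V1 fixes V_0 = 9 V.
KCL at each unknown node (sum of currents leaving = 0; resistances in Ω):
  Node 1: (V_1 - 9)/150 + (V_1 - 0)/1000 = 0
Collecting terms: 0.007667 × V_1 = 0.06  =>  V_1 = 7.826 V
Power in each resistor, P = (ΔV)²/R:
  P_R1 = (9 - 7.826)²/150 = 0.009187 W
  P_R2 = (7.826 - 0)²/1000 = 0.06125 W
P_total = P_R1 + P_R2 = 0.07043 W

Final answer: 0.07043 W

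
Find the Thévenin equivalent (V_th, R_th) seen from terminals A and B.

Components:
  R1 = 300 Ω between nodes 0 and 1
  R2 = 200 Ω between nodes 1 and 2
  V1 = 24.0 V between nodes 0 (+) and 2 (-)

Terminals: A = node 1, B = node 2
Step 1 — V_th is the open-circuit voltage V_A - V_B (nothing connected across the terminals).
Nodal analysis, taking node 2 as the 0 V reference.
Source V1 fixes V_0 = 24 V.
KCL at each unknown node (sum of currents leaving = 0; resistances in Ω):
  Node 1: (V_1 - 24)/300 + (V_1 - 0)/200 = 0
Collecting terms: 0.008333 × V_1 = 0.08  =>  V_1 = 9.6 V
V_th = V_1 - V_2 = 9.6 - 0 = 9.6 V
Step 2 — R_th: zero the source — replace V1 by a short circuit (node 2 merges into node 0) — and find the resistance seen between A (node 1) and B (node 0).
Reduce the network between node 1 (A) and node 0 (B) by series/parallel combination:
  Rp1 = R1 ‖ R2 (parallel, both between nodes 0 and 1) = 1/(1/300 + 1/200) = 120 Ω
R_th = 120 Ω

Final answer: V_th = 9.6 V, R_th = 120 Ω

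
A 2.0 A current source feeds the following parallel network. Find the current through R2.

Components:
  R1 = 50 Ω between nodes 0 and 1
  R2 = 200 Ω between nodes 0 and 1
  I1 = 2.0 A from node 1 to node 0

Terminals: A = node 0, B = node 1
All resistors sit directly between nodes 0 and 1, so they are in parallel and share one voltage V; the full source current 2 A splits among them.
1/R_par = 1/50 + 1/200 = 0.025 S  =>  R_par = 40 Ω
V = I × R_par = 2 × 40 = 80 V
I_R2 = V/R2 = 80/200 = 0.4 A

Final answer: 0.4 A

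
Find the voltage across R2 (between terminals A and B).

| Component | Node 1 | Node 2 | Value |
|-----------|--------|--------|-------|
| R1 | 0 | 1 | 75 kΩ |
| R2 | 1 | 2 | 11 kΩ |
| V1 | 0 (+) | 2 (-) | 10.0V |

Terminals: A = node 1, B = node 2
R1 and R2 are in series across V1 (node 0 → node 1 → node 2), and the output A–B is taken across R2, so this is a voltage divider.
Series current: I = V1/(R1 + R2) = 10/(75000 + 11000) = 10/86000 = 0.0001163 A
V_R2 = I × R2 = V1 × R2/(R1 + R2) = 10 × 11000/86000 = 1.279 V

Final answer: 1.279 V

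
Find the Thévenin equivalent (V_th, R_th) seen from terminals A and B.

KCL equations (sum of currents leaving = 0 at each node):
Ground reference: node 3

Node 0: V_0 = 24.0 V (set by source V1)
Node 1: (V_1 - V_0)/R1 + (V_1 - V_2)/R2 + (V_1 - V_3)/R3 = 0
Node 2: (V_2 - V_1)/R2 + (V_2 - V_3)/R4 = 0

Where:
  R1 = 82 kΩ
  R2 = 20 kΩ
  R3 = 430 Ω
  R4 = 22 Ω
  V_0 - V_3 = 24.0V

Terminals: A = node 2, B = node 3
Step 1 — V_th is the open-circuit voltage V_A - V_B (nothing connected across the terminals).
Nodal analysis, taking node 3 as the 0 V reference.
Source V1 fixes V_0 = 24 V.
KCL at each unknown node (sum of currents leaving = 0; resistances in Ω):
  Node 1: (V_1 - 24)/82000 + (V_1 - V_2)/20000 + (V_1 - 0)/430 = 0
  Node 2: (V_2 - V_1)/20000 + (V_2 - 0)/22 = 0
Collecting terms (coefficients in siemens):
  0.002388·V_1 - 0.00005·V_2 = 0.0002927
  0.0455·V_2 - 0.00005·V_1 = 0
Determinant D = (0.002388)(0.0455) - (-0.00005)(-0.00005) = 0.0001087
V_1 = [(0.0002927)(0.0455) - (-0.00005)(0)]/D = 0.1226 V
V_2 = [(0.002388)(0) - (0.0002927)(-0.00005)]/D = 0.0001347 V
V_th = V_2 - V_3 = 0.0001347 - 0 = 0.0001347 V
Step 2 — R_th: zero the source — replace V1 by a short circuit (node 3 merges into node 0) — and find the resistance seen between A (node 2) and B (node 0).
Reduce the network between node 2 (A) and node 0 (B) by series/parallel combination:
  Rp1 = R1 ‖ R3 (parallel, both between nodes 0 and 1) = 1/(1/82000 + 1/430) = 427.8 Ω
  Rs1 = R2 + Rp1 (series, joined only at node 1) = 20000 + 427.8 = 20430 Ω
  Rp2 = R4 ‖ Rs1 (parallel, both between nodes 0 and 2) = 1/(1/22 + 1/20430) = 21.98 Ω
R_th = 21.98 Ω

Final answer: V_th = 0.0001347 V, R_th = 21.98 Ω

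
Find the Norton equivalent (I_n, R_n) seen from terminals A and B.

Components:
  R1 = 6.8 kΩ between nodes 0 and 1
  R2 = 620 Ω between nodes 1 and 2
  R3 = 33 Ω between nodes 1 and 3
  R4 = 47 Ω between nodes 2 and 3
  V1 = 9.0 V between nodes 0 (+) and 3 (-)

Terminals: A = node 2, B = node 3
Find the Thévenin equivalent first; then I_n = V_th/R_th and R_n = R_th.
Step 1 — V_th is the open-circuit voltage V_A - V_B (nothing connected across the terminals).
Nodal analysis, taking node 3 as the 0 V reference.
Source V1 fixes V_0 = 9 V.
KCL at each unknown node (sum of currents leaving = 0; resistances in Ω):
  Node 1: (V_1 - 9)/6800 + (V_1 - V_2)/620 + (V_1 - 0)/33 = 0
  Node 2: (V_2 - V_1)/620 + (V_2 - 0)/47 = 0
Collecting terms (coefficients in siemens):
  0.03206·V_1 - 0.001613·V_2 = 0.001324
  0.02289·V_2 - 0.001613·V_1 = 0
Determinant D = (0.03206)(0.02289) - (-0.001613)(-0.001613) = 0.0007313
V_1 = [(0.001324)(0.02289) - (-0.001613)(0)]/D = 0.04143 V
V_2 = [(0.03206)(0) - (0.001324)(-0.001613)]/D = 0.002919 V
V_th = V_2 - V_3 = 0.002919 - 0 = 0.002919 V
Step 2 — R_th: zero the source — replace V1 by a short circuit (node 3 merges into node 0) — and find the resistance seen between A (node 2) and B (node 0).
Reduce the network between node 2 (A) and node 0 (B) by series/parallel combination:
  Rp1 = R1 ‖ R3 (parallel, both between nodes 0 and 1) = 1/(1/6800 + 1/33) = 32.84 Ω
  Rs1 = R2 + Rp1 (series, joined only at node 1) = 620 + 32.84 = 652.8 Ω
  Rp2 = R4 ‖ Rs1 (parallel, both between nodes 0 and 2) = 1/(1/47 + 1/652.8) = 43.84 Ω
R_th = 43.84 Ω
I_n = V_th/R_th = 0.002919/43.84 = 0.00006658 A, and R_n = R_th = 43.84 Ω

Final answer: I_n = 6.658e-05 A, R_n = 43.84 Ω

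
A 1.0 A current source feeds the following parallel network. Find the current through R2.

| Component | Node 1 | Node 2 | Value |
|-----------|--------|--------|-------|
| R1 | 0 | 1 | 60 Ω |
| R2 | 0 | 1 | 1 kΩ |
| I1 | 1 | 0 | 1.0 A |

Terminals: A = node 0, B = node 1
All resistors sit directly between nodes 0 and 1, so they are in parallel and share one voltage V; the full source current 1 A splits among them.
1/R_par = 1/60 + 1/1000 = 0.01767 S  =>  R_par = 56.6 Ω
V = I × R_par = 1 × 56.6 = 56.6 V
I_R2 = V/R2 = 56.6/1000 = 0.0566 A

Final answer: 0.0566 A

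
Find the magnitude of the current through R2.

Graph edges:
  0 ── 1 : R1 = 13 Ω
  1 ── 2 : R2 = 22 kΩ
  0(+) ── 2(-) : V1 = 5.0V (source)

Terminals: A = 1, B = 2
Nodal analysis, taking node 2 as the 0 V reference.
Source V1 fixes V_0 = 5 V.
KCL at each unknown node (sum of currents leaving = 0; resistances in Ω):
  Node 1: (V_1 - 5)/13 + (V_1 - 0)/22000 = 0
Collecting terms: 0.07697 × V_1 = 0.3846  =>  V_1 = 4.997 V
I_R2 = (V_1 - V_2)/R2 = (4.997 - 0)/22000 = 0.0002271 A
|I_R2| = 0.0002271 A

Final answer: |I_R2| = 0.0002271 A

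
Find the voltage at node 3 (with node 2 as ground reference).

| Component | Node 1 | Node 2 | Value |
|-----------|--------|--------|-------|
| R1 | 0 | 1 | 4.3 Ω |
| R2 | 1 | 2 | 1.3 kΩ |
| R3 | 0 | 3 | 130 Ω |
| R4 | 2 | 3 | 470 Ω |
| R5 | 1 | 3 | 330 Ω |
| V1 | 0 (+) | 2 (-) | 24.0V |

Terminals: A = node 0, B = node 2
Nodal analysis, taking node 2 as the 0 V reference.
Source V1 fixes V_0 = 24 V.
KCL at each unknown node (sum of currents leaving = 0; resistances in Ω):
  Node 1: (V_1 - 24)/4.3 + (V_1 - 0)/1300 + (V_1 - V_3)/330 = 0
  Node 3: (V_3 - 24)/130 + (V_3 - 0)/470 + (V_3 - V_1)/330 = 0
Collecting terms (coefficients in siemens):
  0.2364·V_1 - 0.00303·V_3 = 5.581
  0.01285·V_3 - 0.00303·V_1 = 0.1846
Determinant D = (0.2364)(0.01285) - (-0.00303)(-0.00303) = 0.003028
V_1 = [(5.581)(0.01285) - (-0.00303)(0.1846)]/D = 23.87 V
V_3 = [(0.2364)(0.1846) - (5.581)(-0.00303)]/D = 20 V
The requested potential is V_3 = 20 V.

Final answer: V_3 = 20 V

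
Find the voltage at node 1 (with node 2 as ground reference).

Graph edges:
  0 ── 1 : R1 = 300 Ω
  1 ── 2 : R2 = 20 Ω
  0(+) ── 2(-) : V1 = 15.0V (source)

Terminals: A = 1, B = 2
Nodal analysis, taking node 2 as the 0 V reference.
Source V1 fixes V_0 = 15 V.
KCL at each unknown node (sum of currents leaving = 0; resistances in Ω):
  Node 1: (V_1 - 15)/300 + (V_1 - 0)/20 = 0
Collecting terms: 0.05333 × V_1 = 0.05  =>  V_1 = 0.9375 V
The requested potential is V_1 = 0.9375 V.

Final answer: V_1 = 0.9375 V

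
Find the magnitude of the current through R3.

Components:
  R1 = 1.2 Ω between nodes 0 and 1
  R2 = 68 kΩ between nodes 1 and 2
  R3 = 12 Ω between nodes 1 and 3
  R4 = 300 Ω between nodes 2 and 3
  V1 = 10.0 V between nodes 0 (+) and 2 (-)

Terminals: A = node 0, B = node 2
Nodal analysis, taking node 2 as the 0 V reference.
Source V1 fixes V_0 = 10 V.
KCL at each unknown node (sum of currents leaving = 0; resistances in Ω):
  Node 1: (V_1 - 10)/1.2 + (V_1 - 0)/68000 + (V_1 - V_3)/12 = 0
  Node 3: (V_3 - V_1)/12 + (V_3 - 0)/300 = 0
Collecting terms (coefficients in siemens):
  0.9167·V_1 - 0.08333·V_3 = 8.333
  0.08667·V_3 - 0.08333·V_1 = 0
Determinant D = (0.9167)(0.08667) - (-0.08333)(-0.08333) = 0.0725
V_1 = [(8.333)(0.08667) - (-0.08333)(0)]/D = 9.962 V
V_3 = [(0.9167)(0) - (8.333)(-0.08333)]/D = 9.578 V
I_R3 = (V_1 - V_3)/R3 = (9.962 - 9.578)/12 = 0.03193 A
|I_R3| = 0.03193 A

Final answer: |I_R3| = 0.03193 A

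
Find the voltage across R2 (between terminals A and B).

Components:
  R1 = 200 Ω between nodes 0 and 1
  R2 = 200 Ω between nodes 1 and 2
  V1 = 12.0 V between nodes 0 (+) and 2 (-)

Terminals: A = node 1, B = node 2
R1 and R2 are in series across V1 (node 0 → node 1 → node 2), and the output A–B is taken across R2, so this is a voltage divider.
Series current: I = V1/(R1 + R2) = 12/(200 + 200) = 12/400 = 0.03 A
V_R2 = I × R2 = V1 × R2/(R1 + R2) = 12 × 200/400 = 6 V

Final answer: 6 V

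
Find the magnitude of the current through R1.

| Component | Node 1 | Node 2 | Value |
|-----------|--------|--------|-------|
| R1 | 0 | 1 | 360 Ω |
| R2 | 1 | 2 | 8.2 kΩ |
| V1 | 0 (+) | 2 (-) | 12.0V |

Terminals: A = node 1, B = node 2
Nodal analysis, taking node 2 as the 0 V reference.
Source V1 fixes V_0 = 12 V.
KCL at each unknown node (sum of currents leaving = 0; resistances in Ω):
  Node 1: (V_1 - 12)/360 + (V_1 - 0)/8200 = 0
Collecting terms: 0.0029 × V_1 = 0.03333  =>  V_1 = 11.5 V
I_R1 = (V_0 - V_1)/R1 = (12 - 11.5)/360 = 0.001402 A
|I_R1| = 0.001402 A

Final answer: |I_R1| = 0.001402 A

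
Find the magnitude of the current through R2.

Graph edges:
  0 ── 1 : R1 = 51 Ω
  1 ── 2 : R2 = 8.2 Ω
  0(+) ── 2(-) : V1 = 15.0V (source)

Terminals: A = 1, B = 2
Nodal analysis, taking node 2 as the 0 V reference.
Source V1 fixes V_0 = 15 V.
KCL at each unknown node (sum of currents leaving = 0; resistances in Ω):
  Node 1: (V_1 - 15)/51 + (V_1 - 0)/8.2 = 0
Collecting terms: 0.1416 × V_1 = 0.2941  =>  V_1 = 2.078 V
I_R2 = (V_1 - V_2)/R2 = (2.078 - 0)/8.2 = 0.2534 A
|I_R2| = 0.2534 A

Final answer: |I_R2| = 0.2534 A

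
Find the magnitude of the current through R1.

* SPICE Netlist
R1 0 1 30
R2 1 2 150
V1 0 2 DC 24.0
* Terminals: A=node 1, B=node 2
Nodal analysis, taking node 2 as the 0 V reference.
Source V1 fixes V_0 = 24 V.
KCL at each unknown node (sum of currents leaving = 0; resistances in Ω):
  Node 1: (V_1 - 24)/30 + (V_1 - 0)/150 = 0
Collecting terms: 0.04 × V_1 = 0.8  =>  V_1 = 20 V
I_R1 = (V_0 - V_1)/R1 = (24 - 20)/30 = 0.1333 A
|I_R1| = 0.1333 A

Final answer: |I_R1| = 0.1333 A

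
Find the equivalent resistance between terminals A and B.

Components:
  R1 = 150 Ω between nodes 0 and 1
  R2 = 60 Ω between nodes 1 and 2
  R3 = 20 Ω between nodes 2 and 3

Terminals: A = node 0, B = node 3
Reduce the network between node 0 (A) and node 3 (B) by series/parallel combination:
  Rs1 = R1 + R2 (series, joined only at node 1) = 150 + 60 = 210 Ω
  Rs2 = R3 + Rs1 (series, joined only at node 2) = 20 + 210 = 230 Ω
R_eq = 230 Ω

Final answer: 230 Ω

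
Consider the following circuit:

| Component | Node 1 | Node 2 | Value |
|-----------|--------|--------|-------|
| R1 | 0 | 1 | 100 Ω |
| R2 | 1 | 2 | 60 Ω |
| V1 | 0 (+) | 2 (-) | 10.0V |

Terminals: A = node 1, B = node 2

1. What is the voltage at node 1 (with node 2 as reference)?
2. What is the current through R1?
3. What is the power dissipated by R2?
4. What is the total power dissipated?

Nodal analysis, taking node 2 as the 0 V reference.
Source V1 fixes V_0 = 10 V.
KCL at each unknown node (sum of currents leaving = 0; resistances in Ω):
  Node 1: (V_1 - 10)/100 + (V_1 - 0)/60 = 0
Collecting terms: 0.02667 × V_1 = 0.1  =>  V_1 = 3.75 V
Part 1:
  Read off the nodal solution: V_1 = 3.75 V
Part 2:
  I_R1 = (V_0 - V_1)/R1 = (10 - 3.75)/100 = 0.0625 A
  Magnitude: I_R1 = 0.0625 A
Part 3:
  I_R2 = (V_1 - V_2)/R2 = (3.75 - 0)/60 = 0.0625 A
  P_R2 = I_R2² × R2 = (0.0625)² × 60 = 0.2344 W
Part 4:
  Power in each resistor, P = (ΔV)²/R:
    P_R1 = (10 - 3.75)²/100 = 0.3906 W
    P_R2 = (3.75 - 0)²/60 = 0.2344 W
  P_total = P_R1 + P_R2 = 0.625 W

Final answers:
1. V_1 = 3.75 V
2. I_R1 = 0.0625 A
3. P_R2 = 0.2344 W
4. P_total = 0.625 W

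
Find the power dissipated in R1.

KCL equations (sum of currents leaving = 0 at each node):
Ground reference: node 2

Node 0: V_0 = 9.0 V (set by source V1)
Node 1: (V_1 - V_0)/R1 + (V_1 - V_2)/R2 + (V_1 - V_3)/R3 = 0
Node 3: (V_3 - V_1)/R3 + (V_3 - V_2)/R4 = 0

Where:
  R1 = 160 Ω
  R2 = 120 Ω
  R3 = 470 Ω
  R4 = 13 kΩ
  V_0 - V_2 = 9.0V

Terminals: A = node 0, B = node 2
Nodal analysis, taking node 2 as the 0 V reference.
Source V1 fixes V_0 = 9 V.
KCL at each unknown node (sum of currents leaving = 0; resistances in Ω):
  Node 1: (V_1 - 9)/160 + (V_1 - 0)/120 + (V_1 - V_3)/470 = 0
  Node 3: (V_3 - V_1)/470 + (V_3 - 0)/13000 = 0
Collecting terms (coefficients in siemens):
  0.01671·V_1 - 0.002128·V_3 = 0.05625
  0.002205·V_3 - 0.002128·V_1 = 0
Determinant D = (0.01671)(0.002205) - (-0.002128)(-0.002128) = 0.00003231
V_1 = [(0.05625)(0.002205) - (-0.002128)(0)]/D = 3.838 V
V_3 = [(0.01671)(0) - (0.05625)(-0.002128)]/D = 3.704 V
I_R1 = (V_0 - V_1)/R1 = (9 - 3.838)/160 = 0.03226 A
P_R1 = I_R1² × R1 = (0.03226)² × 160 = 0.1666 W

Final answer: 0.1666 W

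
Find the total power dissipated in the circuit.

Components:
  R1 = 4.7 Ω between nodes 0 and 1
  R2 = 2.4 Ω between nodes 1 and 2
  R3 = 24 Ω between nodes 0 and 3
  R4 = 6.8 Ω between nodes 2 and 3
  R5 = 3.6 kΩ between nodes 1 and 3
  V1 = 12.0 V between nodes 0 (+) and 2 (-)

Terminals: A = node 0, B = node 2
Nodal analysis, taking node 2 as the 0 V reference.
Source V1 fixes V_0 = 12 V.
KCL at each unknown node (sum of currents leaving = 0; resistances in Ω):
  Node 1: (V_1 - 12)/4.7 + (V_1 - 0)/2.4 + (V_1 - V_3)/3600 = 0
  Node 3: (V_3 - 12)/24 + (V_3 - 0)/6.8 + (V_3 - V_1)/3600 = 0
Collecting terms (coefficients in siemens):
  0.6297·V_1 - 0.0002778·V_3 = 2.553
  0.189·V_3 - 0.0002778·V_1 = 0.5
Determinant D = (0.6297)(0.189) - (-0.0002778)(-0.0002778) = 0.119
V_1 = [(2.553)(0.189) - (-0.0002778)(0.5)]/D = 4.056 V
V_3 = [(0.6297)(0.5) - (2.553)(-0.0002778)]/D = 2.651 V
Power in each resistor, P = (ΔV)²/R:
  P_R1 = (12 - 4.056)²/4.7 = 13.43 W
  P_R2 = (4.056 - 0)²/2.4 = 6.854 W
  P_R3 = (12 - 2.651)²/24 = 3.641 W
  P_R4 = (0 - 2.651)²/6.8 = 1.034 W
  P_R5 = (4.056 - 2.651)²/3600 = 0.0005478 W
P_total = P_R1 + P_R2 + P_R3 + P_R4 + P_R5 = 24.96 W

Final answer: 24.96 W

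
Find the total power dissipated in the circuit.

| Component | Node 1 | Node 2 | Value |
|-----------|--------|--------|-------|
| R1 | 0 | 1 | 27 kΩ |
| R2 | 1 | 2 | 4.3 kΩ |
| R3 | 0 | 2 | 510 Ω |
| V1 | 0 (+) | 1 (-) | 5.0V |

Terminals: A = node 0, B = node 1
Nodal analysis, taking node 1 as the 0 V reference.
Source V1 fixes V_0 = 5 V.
KCL at each unknown node (sum of currents leaving = 0; resistances in Ω):
  Node 2: (V_2 - 0)/4300 + (V_2 - 5)/510 = 0
Collecting terms: 0.002193 × V_2 = 0.009804  =>  V_2 = 4.47 V
Power in each resistor, P = (ΔV)²/R:
  P_R1 = (5 - 0)²/27000 = 0.0009259 W
  P_R2 = (0 - 4.47)²/4300 = 0.004646 W
  P_R3 = (5 - 4.47)²/510 = 0.0005511 W
P_total = P_R1 + P_R2 + P_R3 = 0.006123 W

Final answer: 0.006123 W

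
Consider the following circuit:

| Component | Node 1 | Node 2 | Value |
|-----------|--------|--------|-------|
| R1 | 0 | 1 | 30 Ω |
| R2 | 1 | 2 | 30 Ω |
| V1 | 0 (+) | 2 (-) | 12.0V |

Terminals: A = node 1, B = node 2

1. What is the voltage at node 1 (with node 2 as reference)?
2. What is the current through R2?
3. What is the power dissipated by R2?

Nodal analysis, taking node 2 as the 0 V reference.
Source V1 fixes V_0 = 12 V.
KCL at each unknown node (sum of currents leaving = 0; resistances in Ω):
  Node 1: (V_1 - 12)/30 + (V_1 - 0)/30 = 0
Collecting terms: 0.06667 × V_1 = 0.4  =>  V_1 = 6 V
Part 1:
  Read off the nodal solution: V_1 = 6 V
Part 2:
  I_R2 = (V_1 - V_2)/R2 = (6 - 0)/30 = 0.2 A
  Magnitude: I_R2 = 0.2 A
Part 3:
  I_R2 = (V_1 - V_2)/R2 = (6 - 0)/30 = 0.2 A
  P_R2 = I_R2² × R2 = (0.2)² × 30 = 1.2 W

Final answers:
1. V_1 = 6 V
2. I_R2 = 0.2 A
3. P_R2 = 1.2 W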